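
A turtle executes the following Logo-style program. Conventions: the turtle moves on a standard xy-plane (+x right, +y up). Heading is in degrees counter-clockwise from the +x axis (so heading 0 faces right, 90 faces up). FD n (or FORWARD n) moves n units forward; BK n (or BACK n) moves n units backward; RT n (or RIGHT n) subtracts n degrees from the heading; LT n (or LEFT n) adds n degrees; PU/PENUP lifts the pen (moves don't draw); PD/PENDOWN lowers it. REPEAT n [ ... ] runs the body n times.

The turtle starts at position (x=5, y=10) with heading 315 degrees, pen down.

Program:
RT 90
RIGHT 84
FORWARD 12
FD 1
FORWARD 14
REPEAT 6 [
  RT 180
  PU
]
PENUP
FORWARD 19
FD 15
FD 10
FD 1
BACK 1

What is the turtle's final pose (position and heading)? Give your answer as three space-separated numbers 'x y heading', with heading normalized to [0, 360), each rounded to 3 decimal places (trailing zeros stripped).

Executing turtle program step by step:
Start: pos=(5,10), heading=315, pen down
RT 90: heading 315 -> 225
RT 84: heading 225 -> 141
FD 12: (5,10) -> (-4.326,17.552) [heading=141, draw]
FD 1: (-4.326,17.552) -> (-5.103,18.181) [heading=141, draw]
FD 14: (-5.103,18.181) -> (-15.983,26.992) [heading=141, draw]
REPEAT 6 [
  -- iteration 1/6 --
  RT 180: heading 141 -> 321
  PU: pen up
  -- iteration 2/6 --
  RT 180: heading 321 -> 141
  PU: pen up
  -- iteration 3/6 --
  RT 180: heading 141 -> 321
  PU: pen up
  -- iteration 4/6 --
  RT 180: heading 321 -> 141
  PU: pen up
  -- iteration 5/6 --
  RT 180: heading 141 -> 321
  PU: pen up
  -- iteration 6/6 --
  RT 180: heading 321 -> 141
  PU: pen up
]
PU: pen up
FD 19: (-15.983,26.992) -> (-30.749,38.949) [heading=141, move]
FD 15: (-30.749,38.949) -> (-42.406,48.389) [heading=141, move]
FD 10: (-42.406,48.389) -> (-50.177,54.682) [heading=141, move]
FD 1: (-50.177,54.682) -> (-50.955,55.311) [heading=141, move]
BK 1: (-50.955,55.311) -> (-50.177,54.682) [heading=141, move]
Final: pos=(-50.177,54.682), heading=141, 3 segment(s) drawn

Answer: -50.177 54.682 141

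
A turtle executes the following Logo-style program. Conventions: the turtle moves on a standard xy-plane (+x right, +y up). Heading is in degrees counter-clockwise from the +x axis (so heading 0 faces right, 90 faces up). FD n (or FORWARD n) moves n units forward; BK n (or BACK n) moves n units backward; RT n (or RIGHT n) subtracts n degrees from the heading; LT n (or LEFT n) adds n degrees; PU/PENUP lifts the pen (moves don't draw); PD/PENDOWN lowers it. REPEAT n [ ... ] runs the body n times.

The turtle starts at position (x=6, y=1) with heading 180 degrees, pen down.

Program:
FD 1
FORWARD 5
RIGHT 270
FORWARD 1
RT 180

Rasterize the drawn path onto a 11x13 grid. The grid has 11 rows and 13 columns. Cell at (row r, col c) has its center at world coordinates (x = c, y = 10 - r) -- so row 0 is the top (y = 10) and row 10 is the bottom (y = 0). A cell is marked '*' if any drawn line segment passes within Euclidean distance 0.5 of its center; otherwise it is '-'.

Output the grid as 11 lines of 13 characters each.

Segment 0: (6,1) -> (5,1)
Segment 1: (5,1) -> (0,1)
Segment 2: (0,1) -> (0,0)

Answer: -------------
-------------
-------------
-------------
-------------
-------------
-------------
-------------
-------------
*******------
*------------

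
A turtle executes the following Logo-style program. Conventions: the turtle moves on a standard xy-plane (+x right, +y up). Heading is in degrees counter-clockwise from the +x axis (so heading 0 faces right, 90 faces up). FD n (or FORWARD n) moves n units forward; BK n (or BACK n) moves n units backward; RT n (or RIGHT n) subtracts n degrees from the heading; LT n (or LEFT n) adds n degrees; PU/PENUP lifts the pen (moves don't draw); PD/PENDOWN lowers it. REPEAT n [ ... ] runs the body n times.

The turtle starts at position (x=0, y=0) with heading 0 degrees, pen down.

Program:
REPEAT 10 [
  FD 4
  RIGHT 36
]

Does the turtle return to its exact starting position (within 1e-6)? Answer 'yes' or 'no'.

Executing turtle program step by step:
Start: pos=(0,0), heading=0, pen down
REPEAT 10 [
  -- iteration 1/10 --
  FD 4: (0,0) -> (4,0) [heading=0, draw]
  RT 36: heading 0 -> 324
  -- iteration 2/10 --
  FD 4: (4,0) -> (7.236,-2.351) [heading=324, draw]
  RT 36: heading 324 -> 288
  -- iteration 3/10 --
  FD 4: (7.236,-2.351) -> (8.472,-6.155) [heading=288, draw]
  RT 36: heading 288 -> 252
  -- iteration 4/10 --
  FD 4: (8.472,-6.155) -> (7.236,-9.96) [heading=252, draw]
  RT 36: heading 252 -> 216
  -- iteration 5/10 --
  FD 4: (7.236,-9.96) -> (4,-12.311) [heading=216, draw]
  RT 36: heading 216 -> 180
  -- iteration 6/10 --
  FD 4: (4,-12.311) -> (0,-12.311) [heading=180, draw]
  RT 36: heading 180 -> 144
  -- iteration 7/10 --
  FD 4: (0,-12.311) -> (-3.236,-9.96) [heading=144, draw]
  RT 36: heading 144 -> 108
  -- iteration 8/10 --
  FD 4: (-3.236,-9.96) -> (-4.472,-6.155) [heading=108, draw]
  RT 36: heading 108 -> 72
  -- iteration 9/10 --
  FD 4: (-4.472,-6.155) -> (-3.236,-2.351) [heading=72, draw]
  RT 36: heading 72 -> 36
  -- iteration 10/10 --
  FD 4: (-3.236,-2.351) -> (0,0) [heading=36, draw]
  RT 36: heading 36 -> 0
]
Final: pos=(0,0), heading=0, 10 segment(s) drawn

Start position: (0, 0)
Final position: (0, 0)
Distance = 0; < 1e-6 -> CLOSED

Answer: yes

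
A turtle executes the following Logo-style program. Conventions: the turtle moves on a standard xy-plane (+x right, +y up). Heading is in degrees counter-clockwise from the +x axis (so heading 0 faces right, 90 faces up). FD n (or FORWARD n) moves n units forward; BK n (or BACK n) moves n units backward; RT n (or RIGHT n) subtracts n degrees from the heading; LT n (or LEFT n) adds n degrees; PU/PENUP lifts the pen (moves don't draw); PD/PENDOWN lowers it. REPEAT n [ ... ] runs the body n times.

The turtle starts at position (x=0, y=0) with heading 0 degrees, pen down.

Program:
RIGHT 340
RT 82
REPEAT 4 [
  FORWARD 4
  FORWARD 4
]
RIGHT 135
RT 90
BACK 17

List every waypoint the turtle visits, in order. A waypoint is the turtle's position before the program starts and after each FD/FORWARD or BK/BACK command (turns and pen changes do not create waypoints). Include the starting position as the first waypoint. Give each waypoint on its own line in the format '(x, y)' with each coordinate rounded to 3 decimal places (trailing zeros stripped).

Executing turtle program step by step:
Start: pos=(0,0), heading=0, pen down
RT 340: heading 0 -> 20
RT 82: heading 20 -> 298
REPEAT 4 [
  -- iteration 1/4 --
  FD 4: (0,0) -> (1.878,-3.532) [heading=298, draw]
  FD 4: (1.878,-3.532) -> (3.756,-7.064) [heading=298, draw]
  -- iteration 2/4 --
  FD 4: (3.756,-7.064) -> (5.634,-10.595) [heading=298, draw]
  FD 4: (5.634,-10.595) -> (7.512,-14.127) [heading=298, draw]
  -- iteration 3/4 --
  FD 4: (7.512,-14.127) -> (9.389,-17.659) [heading=298, draw]
  FD 4: (9.389,-17.659) -> (11.267,-21.191) [heading=298, draw]
  -- iteration 4/4 --
  FD 4: (11.267,-21.191) -> (13.145,-24.723) [heading=298, draw]
  FD 4: (13.145,-24.723) -> (15.023,-28.254) [heading=298, draw]
]
RT 135: heading 298 -> 163
RT 90: heading 163 -> 73
BK 17: (15.023,-28.254) -> (10.053,-44.512) [heading=73, draw]
Final: pos=(10.053,-44.512), heading=73, 9 segment(s) drawn
Waypoints (10 total):
(0, 0)
(1.878, -3.532)
(3.756, -7.064)
(5.634, -10.595)
(7.512, -14.127)
(9.389, -17.659)
(11.267, -21.191)
(13.145, -24.723)
(15.023, -28.254)
(10.053, -44.512)

Answer: (0, 0)
(1.878, -3.532)
(3.756, -7.064)
(5.634, -10.595)
(7.512, -14.127)
(9.389, -17.659)
(11.267, -21.191)
(13.145, -24.723)
(15.023, -28.254)
(10.053, -44.512)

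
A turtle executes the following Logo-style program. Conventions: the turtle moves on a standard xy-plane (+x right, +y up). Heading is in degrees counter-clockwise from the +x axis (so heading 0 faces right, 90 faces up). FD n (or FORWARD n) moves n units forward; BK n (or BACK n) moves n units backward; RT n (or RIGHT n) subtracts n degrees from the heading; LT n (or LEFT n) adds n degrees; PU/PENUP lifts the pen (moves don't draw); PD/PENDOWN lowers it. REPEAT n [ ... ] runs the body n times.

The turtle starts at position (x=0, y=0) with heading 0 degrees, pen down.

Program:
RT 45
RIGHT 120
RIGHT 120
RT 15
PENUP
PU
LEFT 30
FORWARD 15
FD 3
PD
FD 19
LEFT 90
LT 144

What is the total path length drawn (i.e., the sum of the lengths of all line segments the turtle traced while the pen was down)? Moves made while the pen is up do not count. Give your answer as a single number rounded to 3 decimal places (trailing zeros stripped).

Executing turtle program step by step:
Start: pos=(0,0), heading=0, pen down
RT 45: heading 0 -> 315
RT 120: heading 315 -> 195
RT 120: heading 195 -> 75
RT 15: heading 75 -> 60
PU: pen up
PU: pen up
LT 30: heading 60 -> 90
FD 15: (0,0) -> (0,15) [heading=90, move]
FD 3: (0,15) -> (0,18) [heading=90, move]
PD: pen down
FD 19: (0,18) -> (0,37) [heading=90, draw]
LT 90: heading 90 -> 180
LT 144: heading 180 -> 324
Final: pos=(0,37), heading=324, 1 segment(s) drawn

Segment lengths:
  seg 1: (0,18) -> (0,37), length = 19
Total = 19

Answer: 19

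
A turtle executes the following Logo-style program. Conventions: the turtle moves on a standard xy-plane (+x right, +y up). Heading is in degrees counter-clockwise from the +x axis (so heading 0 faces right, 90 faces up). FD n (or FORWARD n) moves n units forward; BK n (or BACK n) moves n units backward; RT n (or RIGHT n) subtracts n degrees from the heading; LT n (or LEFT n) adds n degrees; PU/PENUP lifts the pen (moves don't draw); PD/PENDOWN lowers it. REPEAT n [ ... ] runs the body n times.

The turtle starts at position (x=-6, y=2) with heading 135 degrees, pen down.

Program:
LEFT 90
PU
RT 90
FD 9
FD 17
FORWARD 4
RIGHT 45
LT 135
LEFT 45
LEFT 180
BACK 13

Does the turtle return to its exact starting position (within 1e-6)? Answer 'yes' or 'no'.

Executing turtle program step by step:
Start: pos=(-6,2), heading=135, pen down
LT 90: heading 135 -> 225
PU: pen up
RT 90: heading 225 -> 135
FD 9: (-6,2) -> (-12.364,8.364) [heading=135, move]
FD 17: (-12.364,8.364) -> (-24.385,20.385) [heading=135, move]
FD 4: (-24.385,20.385) -> (-27.213,23.213) [heading=135, move]
RT 45: heading 135 -> 90
LT 135: heading 90 -> 225
LT 45: heading 225 -> 270
LT 180: heading 270 -> 90
BK 13: (-27.213,23.213) -> (-27.213,10.213) [heading=90, move]
Final: pos=(-27.213,10.213), heading=90, 0 segment(s) drawn

Start position: (-6, 2)
Final position: (-27.213, 10.213)
Distance = 22.748; >= 1e-6 -> NOT closed

Answer: no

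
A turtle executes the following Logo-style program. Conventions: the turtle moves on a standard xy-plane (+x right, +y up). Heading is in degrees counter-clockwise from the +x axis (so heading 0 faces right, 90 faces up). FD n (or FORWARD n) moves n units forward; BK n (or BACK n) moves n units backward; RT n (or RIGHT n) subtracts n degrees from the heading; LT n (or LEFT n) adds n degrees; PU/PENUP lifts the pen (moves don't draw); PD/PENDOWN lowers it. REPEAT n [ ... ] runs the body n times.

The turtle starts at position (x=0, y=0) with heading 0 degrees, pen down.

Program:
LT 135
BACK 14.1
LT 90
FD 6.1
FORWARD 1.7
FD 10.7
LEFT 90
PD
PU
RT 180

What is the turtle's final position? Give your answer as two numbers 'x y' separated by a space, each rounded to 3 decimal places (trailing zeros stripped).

Answer: -3.111 -23.052

Derivation:
Executing turtle program step by step:
Start: pos=(0,0), heading=0, pen down
LT 135: heading 0 -> 135
BK 14.1: (0,0) -> (9.97,-9.97) [heading=135, draw]
LT 90: heading 135 -> 225
FD 6.1: (9.97,-9.97) -> (5.657,-14.284) [heading=225, draw]
FD 1.7: (5.657,-14.284) -> (4.455,-15.486) [heading=225, draw]
FD 10.7: (4.455,-15.486) -> (-3.111,-23.052) [heading=225, draw]
LT 90: heading 225 -> 315
PD: pen down
PU: pen up
RT 180: heading 315 -> 135
Final: pos=(-3.111,-23.052), heading=135, 4 segment(s) drawn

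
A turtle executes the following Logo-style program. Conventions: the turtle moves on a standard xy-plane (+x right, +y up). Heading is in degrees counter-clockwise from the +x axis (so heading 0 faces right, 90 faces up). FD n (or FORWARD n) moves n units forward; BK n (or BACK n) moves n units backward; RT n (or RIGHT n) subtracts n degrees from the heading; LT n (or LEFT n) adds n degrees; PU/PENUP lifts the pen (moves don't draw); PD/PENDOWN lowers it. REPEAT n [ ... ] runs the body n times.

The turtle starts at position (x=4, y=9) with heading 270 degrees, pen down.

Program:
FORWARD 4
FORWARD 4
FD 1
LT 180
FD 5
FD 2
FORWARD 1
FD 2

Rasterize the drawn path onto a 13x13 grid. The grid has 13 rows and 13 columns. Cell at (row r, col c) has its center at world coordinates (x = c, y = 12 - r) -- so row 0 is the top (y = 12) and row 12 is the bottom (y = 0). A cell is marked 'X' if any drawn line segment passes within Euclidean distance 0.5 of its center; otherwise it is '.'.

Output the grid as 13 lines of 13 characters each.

Answer: .............
.............
....X........
....X........
....X........
....X........
....X........
....X........
....X........
....X........
....X........
....X........
....X........

Derivation:
Segment 0: (4,9) -> (4,5)
Segment 1: (4,5) -> (4,1)
Segment 2: (4,1) -> (4,0)
Segment 3: (4,0) -> (4,5)
Segment 4: (4,5) -> (4,7)
Segment 5: (4,7) -> (4,8)
Segment 6: (4,8) -> (4,10)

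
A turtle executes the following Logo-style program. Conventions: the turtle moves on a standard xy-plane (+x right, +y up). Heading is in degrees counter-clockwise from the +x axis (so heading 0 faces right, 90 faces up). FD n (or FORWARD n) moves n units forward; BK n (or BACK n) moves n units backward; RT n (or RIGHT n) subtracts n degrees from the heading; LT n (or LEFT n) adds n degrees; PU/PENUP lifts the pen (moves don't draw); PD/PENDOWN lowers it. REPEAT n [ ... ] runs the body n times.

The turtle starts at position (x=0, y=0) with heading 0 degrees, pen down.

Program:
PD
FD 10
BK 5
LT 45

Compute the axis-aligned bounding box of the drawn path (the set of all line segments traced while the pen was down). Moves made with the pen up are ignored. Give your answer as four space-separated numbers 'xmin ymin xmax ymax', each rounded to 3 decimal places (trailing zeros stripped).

Answer: 0 0 10 0

Derivation:
Executing turtle program step by step:
Start: pos=(0,0), heading=0, pen down
PD: pen down
FD 10: (0,0) -> (10,0) [heading=0, draw]
BK 5: (10,0) -> (5,0) [heading=0, draw]
LT 45: heading 0 -> 45
Final: pos=(5,0), heading=45, 2 segment(s) drawn

Segment endpoints: x in {0, 5, 10}, y in {0}
xmin=0, ymin=0, xmax=10, ymax=0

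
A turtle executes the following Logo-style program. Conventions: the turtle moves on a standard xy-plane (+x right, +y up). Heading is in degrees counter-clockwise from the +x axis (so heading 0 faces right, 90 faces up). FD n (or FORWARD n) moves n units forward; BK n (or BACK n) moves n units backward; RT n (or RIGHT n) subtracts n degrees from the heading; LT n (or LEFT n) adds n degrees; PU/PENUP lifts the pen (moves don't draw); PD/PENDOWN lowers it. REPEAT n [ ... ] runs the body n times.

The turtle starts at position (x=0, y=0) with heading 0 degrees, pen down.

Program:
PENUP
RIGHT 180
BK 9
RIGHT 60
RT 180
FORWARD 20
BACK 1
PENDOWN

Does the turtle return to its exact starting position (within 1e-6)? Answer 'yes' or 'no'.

Answer: no

Derivation:
Executing turtle program step by step:
Start: pos=(0,0), heading=0, pen down
PU: pen up
RT 180: heading 0 -> 180
BK 9: (0,0) -> (9,0) [heading=180, move]
RT 60: heading 180 -> 120
RT 180: heading 120 -> 300
FD 20: (9,0) -> (19,-17.321) [heading=300, move]
BK 1: (19,-17.321) -> (18.5,-16.454) [heading=300, move]
PD: pen down
Final: pos=(18.5,-16.454), heading=300, 0 segment(s) drawn

Start position: (0, 0)
Final position: (18.5, -16.454)
Distance = 24.759; >= 1e-6 -> NOT closed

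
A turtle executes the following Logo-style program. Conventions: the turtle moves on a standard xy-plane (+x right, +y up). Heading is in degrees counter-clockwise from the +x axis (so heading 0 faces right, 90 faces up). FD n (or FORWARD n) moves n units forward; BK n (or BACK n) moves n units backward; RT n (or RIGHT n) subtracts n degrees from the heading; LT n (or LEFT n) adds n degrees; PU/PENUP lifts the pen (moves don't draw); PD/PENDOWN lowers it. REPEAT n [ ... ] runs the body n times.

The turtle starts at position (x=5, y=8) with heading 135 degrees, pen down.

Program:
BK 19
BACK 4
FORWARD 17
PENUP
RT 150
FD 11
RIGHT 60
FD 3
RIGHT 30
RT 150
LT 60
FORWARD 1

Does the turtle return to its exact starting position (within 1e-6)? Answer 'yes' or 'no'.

Answer: no

Derivation:
Executing turtle program step by step:
Start: pos=(5,8), heading=135, pen down
BK 19: (5,8) -> (18.435,-5.435) [heading=135, draw]
BK 4: (18.435,-5.435) -> (21.263,-8.263) [heading=135, draw]
FD 17: (21.263,-8.263) -> (9.243,3.757) [heading=135, draw]
PU: pen up
RT 150: heading 135 -> 345
FD 11: (9.243,3.757) -> (19.868,0.91) [heading=345, move]
RT 60: heading 345 -> 285
FD 3: (19.868,0.91) -> (20.644,-1.987) [heading=285, move]
RT 30: heading 285 -> 255
RT 150: heading 255 -> 105
LT 60: heading 105 -> 165
FD 1: (20.644,-1.987) -> (19.678,-1.729) [heading=165, move]
Final: pos=(19.678,-1.729), heading=165, 3 segment(s) drawn

Start position: (5, 8)
Final position: (19.678, -1.729)
Distance = 17.61; >= 1e-6 -> NOT closed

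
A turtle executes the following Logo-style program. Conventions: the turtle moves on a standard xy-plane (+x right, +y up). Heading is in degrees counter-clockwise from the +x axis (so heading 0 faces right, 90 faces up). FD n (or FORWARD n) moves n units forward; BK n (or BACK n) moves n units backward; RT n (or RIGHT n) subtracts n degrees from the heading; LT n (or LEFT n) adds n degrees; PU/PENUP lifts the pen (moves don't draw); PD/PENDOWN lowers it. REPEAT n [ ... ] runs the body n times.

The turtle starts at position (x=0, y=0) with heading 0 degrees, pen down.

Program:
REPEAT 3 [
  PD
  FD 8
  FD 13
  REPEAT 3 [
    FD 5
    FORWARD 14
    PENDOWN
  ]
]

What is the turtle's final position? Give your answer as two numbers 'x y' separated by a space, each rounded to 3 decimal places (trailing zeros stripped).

Answer: 234 0

Derivation:
Executing turtle program step by step:
Start: pos=(0,0), heading=0, pen down
REPEAT 3 [
  -- iteration 1/3 --
  PD: pen down
  FD 8: (0,0) -> (8,0) [heading=0, draw]
  FD 13: (8,0) -> (21,0) [heading=0, draw]
  REPEAT 3 [
    -- iteration 1/3 --
    FD 5: (21,0) -> (26,0) [heading=0, draw]
    FD 14: (26,0) -> (40,0) [heading=0, draw]
    PD: pen down
    -- iteration 2/3 --
    FD 5: (40,0) -> (45,0) [heading=0, draw]
    FD 14: (45,0) -> (59,0) [heading=0, draw]
    PD: pen down
    -- iteration 3/3 --
    FD 5: (59,0) -> (64,0) [heading=0, draw]
    FD 14: (64,0) -> (78,0) [heading=0, draw]
    PD: pen down
  ]
  -- iteration 2/3 --
  PD: pen down
  FD 8: (78,0) -> (86,0) [heading=0, draw]
  FD 13: (86,0) -> (99,0) [heading=0, draw]
  REPEAT 3 [
    -- iteration 1/3 --
    FD 5: (99,0) -> (104,0) [heading=0, draw]
    FD 14: (104,0) -> (118,0) [heading=0, draw]
    PD: pen down
    -- iteration 2/3 --
    FD 5: (118,0) -> (123,0) [heading=0, draw]
    FD 14: (123,0) -> (137,0) [heading=0, draw]
    PD: pen down
    -- iteration 3/3 --
    FD 5: (137,0) -> (142,0) [heading=0, draw]
    FD 14: (142,0) -> (156,0) [heading=0, draw]
    PD: pen down
  ]
  -- iteration 3/3 --
  PD: pen down
  FD 8: (156,0) -> (164,0) [heading=0, draw]
  FD 13: (164,0) -> (177,0) [heading=0, draw]
  REPEAT 3 [
    -- iteration 1/3 --
    FD 5: (177,0) -> (182,0) [heading=0, draw]
    FD 14: (182,0) -> (196,0) [heading=0, draw]
    PD: pen down
    -- iteration 2/3 --
    FD 5: (196,0) -> (201,0) [heading=0, draw]
    FD 14: (201,0) -> (215,0) [heading=0, draw]
    PD: pen down
    -- iteration 3/3 --
    FD 5: (215,0) -> (220,0) [heading=0, draw]
    FD 14: (220,0) -> (234,0) [heading=0, draw]
    PD: pen down
  ]
]
Final: pos=(234,0), heading=0, 24 segment(s) drawn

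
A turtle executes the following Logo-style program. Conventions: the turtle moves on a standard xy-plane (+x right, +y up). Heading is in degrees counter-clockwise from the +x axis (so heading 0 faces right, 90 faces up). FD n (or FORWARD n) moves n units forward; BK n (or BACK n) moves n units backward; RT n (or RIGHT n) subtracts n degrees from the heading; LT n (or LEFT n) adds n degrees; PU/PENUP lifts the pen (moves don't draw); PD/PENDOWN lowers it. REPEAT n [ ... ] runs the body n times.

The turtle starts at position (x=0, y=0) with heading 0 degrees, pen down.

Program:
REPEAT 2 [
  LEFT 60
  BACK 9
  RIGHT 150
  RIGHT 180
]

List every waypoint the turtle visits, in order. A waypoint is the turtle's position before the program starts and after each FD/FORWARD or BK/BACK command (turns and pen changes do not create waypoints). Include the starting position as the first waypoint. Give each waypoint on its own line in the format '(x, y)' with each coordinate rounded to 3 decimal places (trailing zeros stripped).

Executing turtle program step by step:
Start: pos=(0,0), heading=0, pen down
REPEAT 2 [
  -- iteration 1/2 --
  LT 60: heading 0 -> 60
  BK 9: (0,0) -> (-4.5,-7.794) [heading=60, draw]
  RT 150: heading 60 -> 270
  RT 180: heading 270 -> 90
  -- iteration 2/2 --
  LT 60: heading 90 -> 150
  BK 9: (-4.5,-7.794) -> (3.294,-12.294) [heading=150, draw]
  RT 150: heading 150 -> 0
  RT 180: heading 0 -> 180
]
Final: pos=(3.294,-12.294), heading=180, 2 segment(s) drawn
Waypoints (3 total):
(0, 0)
(-4.5, -7.794)
(3.294, -12.294)

Answer: (0, 0)
(-4.5, -7.794)
(3.294, -12.294)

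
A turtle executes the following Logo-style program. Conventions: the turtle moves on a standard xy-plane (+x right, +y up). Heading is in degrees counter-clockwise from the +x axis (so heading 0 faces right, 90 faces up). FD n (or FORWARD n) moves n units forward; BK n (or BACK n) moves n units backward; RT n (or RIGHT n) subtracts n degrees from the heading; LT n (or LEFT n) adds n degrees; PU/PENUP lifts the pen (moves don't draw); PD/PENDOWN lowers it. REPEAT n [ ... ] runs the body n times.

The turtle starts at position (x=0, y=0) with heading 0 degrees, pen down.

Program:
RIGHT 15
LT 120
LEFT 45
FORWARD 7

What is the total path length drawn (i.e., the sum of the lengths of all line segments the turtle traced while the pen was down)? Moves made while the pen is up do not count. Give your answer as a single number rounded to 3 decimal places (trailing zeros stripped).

Answer: 7

Derivation:
Executing turtle program step by step:
Start: pos=(0,0), heading=0, pen down
RT 15: heading 0 -> 345
LT 120: heading 345 -> 105
LT 45: heading 105 -> 150
FD 7: (0,0) -> (-6.062,3.5) [heading=150, draw]
Final: pos=(-6.062,3.5), heading=150, 1 segment(s) drawn

Segment lengths:
  seg 1: (0,0) -> (-6.062,3.5), length = 7
Total = 7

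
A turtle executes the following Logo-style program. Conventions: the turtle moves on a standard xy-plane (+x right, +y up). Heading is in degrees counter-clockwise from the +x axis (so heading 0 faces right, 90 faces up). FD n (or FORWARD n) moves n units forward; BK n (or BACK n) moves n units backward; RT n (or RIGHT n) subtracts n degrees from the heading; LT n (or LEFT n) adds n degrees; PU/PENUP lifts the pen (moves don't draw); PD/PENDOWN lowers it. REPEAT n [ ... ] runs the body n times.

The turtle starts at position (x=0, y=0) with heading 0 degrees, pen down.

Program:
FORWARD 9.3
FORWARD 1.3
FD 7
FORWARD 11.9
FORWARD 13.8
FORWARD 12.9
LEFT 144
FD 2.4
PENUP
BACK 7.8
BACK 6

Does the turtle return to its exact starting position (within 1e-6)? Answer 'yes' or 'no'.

Answer: no

Derivation:
Executing turtle program step by step:
Start: pos=(0,0), heading=0, pen down
FD 9.3: (0,0) -> (9.3,0) [heading=0, draw]
FD 1.3: (9.3,0) -> (10.6,0) [heading=0, draw]
FD 7: (10.6,0) -> (17.6,0) [heading=0, draw]
FD 11.9: (17.6,0) -> (29.5,0) [heading=0, draw]
FD 13.8: (29.5,0) -> (43.3,0) [heading=0, draw]
FD 12.9: (43.3,0) -> (56.2,0) [heading=0, draw]
LT 144: heading 0 -> 144
FD 2.4: (56.2,0) -> (54.258,1.411) [heading=144, draw]
PU: pen up
BK 7.8: (54.258,1.411) -> (60.569,-3.174) [heading=144, move]
BK 6: (60.569,-3.174) -> (65.423,-6.701) [heading=144, move]
Final: pos=(65.423,-6.701), heading=144, 7 segment(s) drawn

Start position: (0, 0)
Final position: (65.423, -6.701)
Distance = 65.765; >= 1e-6 -> NOT closed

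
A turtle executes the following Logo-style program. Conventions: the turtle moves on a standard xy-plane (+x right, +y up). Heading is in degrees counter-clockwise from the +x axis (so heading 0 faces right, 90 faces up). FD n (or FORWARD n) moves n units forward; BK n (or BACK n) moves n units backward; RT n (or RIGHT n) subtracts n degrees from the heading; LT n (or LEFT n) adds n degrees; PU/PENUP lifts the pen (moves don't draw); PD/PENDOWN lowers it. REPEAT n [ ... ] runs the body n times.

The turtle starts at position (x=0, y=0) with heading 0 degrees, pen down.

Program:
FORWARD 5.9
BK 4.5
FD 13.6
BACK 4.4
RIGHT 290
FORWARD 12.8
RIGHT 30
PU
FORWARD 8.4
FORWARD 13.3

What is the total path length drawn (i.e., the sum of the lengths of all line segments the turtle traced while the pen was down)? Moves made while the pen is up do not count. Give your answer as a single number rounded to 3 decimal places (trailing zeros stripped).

Answer: 41.2

Derivation:
Executing turtle program step by step:
Start: pos=(0,0), heading=0, pen down
FD 5.9: (0,0) -> (5.9,0) [heading=0, draw]
BK 4.5: (5.9,0) -> (1.4,0) [heading=0, draw]
FD 13.6: (1.4,0) -> (15,0) [heading=0, draw]
BK 4.4: (15,0) -> (10.6,0) [heading=0, draw]
RT 290: heading 0 -> 70
FD 12.8: (10.6,0) -> (14.978,12.028) [heading=70, draw]
RT 30: heading 70 -> 40
PU: pen up
FD 8.4: (14.978,12.028) -> (21.413,17.427) [heading=40, move]
FD 13.3: (21.413,17.427) -> (31.601,25.977) [heading=40, move]
Final: pos=(31.601,25.977), heading=40, 5 segment(s) drawn

Segment lengths:
  seg 1: (0,0) -> (5.9,0), length = 5.9
  seg 2: (5.9,0) -> (1.4,0), length = 4.5
  seg 3: (1.4,0) -> (15,0), length = 13.6
  seg 4: (15,0) -> (10.6,0), length = 4.4
  seg 5: (10.6,0) -> (14.978,12.028), length = 12.8
Total = 41.2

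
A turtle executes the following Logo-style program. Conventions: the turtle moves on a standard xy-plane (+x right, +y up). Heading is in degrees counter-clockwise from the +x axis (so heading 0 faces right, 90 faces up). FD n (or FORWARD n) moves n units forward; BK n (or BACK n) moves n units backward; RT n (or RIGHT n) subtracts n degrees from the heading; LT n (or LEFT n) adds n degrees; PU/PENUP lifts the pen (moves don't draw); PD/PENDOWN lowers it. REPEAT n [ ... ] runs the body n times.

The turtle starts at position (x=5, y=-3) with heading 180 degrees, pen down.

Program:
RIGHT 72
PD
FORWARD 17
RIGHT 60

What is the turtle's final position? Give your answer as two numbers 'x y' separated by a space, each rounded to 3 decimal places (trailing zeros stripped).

Executing turtle program step by step:
Start: pos=(5,-3), heading=180, pen down
RT 72: heading 180 -> 108
PD: pen down
FD 17: (5,-3) -> (-0.253,13.168) [heading=108, draw]
RT 60: heading 108 -> 48
Final: pos=(-0.253,13.168), heading=48, 1 segment(s) drawn

Answer: -0.253 13.168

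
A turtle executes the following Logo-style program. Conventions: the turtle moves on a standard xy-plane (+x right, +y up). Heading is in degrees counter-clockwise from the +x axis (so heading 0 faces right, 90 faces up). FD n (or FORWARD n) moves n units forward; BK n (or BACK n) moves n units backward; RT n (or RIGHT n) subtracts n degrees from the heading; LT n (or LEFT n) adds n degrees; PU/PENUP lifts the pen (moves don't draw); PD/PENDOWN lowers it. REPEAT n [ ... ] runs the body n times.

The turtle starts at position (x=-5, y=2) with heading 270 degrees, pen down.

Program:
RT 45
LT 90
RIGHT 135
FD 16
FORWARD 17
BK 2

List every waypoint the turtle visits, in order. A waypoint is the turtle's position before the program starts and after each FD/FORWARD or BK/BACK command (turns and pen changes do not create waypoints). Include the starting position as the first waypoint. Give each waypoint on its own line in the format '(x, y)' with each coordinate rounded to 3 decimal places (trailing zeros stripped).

Executing turtle program step by step:
Start: pos=(-5,2), heading=270, pen down
RT 45: heading 270 -> 225
LT 90: heading 225 -> 315
RT 135: heading 315 -> 180
FD 16: (-5,2) -> (-21,2) [heading=180, draw]
FD 17: (-21,2) -> (-38,2) [heading=180, draw]
BK 2: (-38,2) -> (-36,2) [heading=180, draw]
Final: pos=(-36,2), heading=180, 3 segment(s) drawn
Waypoints (4 total):
(-5, 2)
(-21, 2)
(-38, 2)
(-36, 2)

Answer: (-5, 2)
(-21, 2)
(-38, 2)
(-36, 2)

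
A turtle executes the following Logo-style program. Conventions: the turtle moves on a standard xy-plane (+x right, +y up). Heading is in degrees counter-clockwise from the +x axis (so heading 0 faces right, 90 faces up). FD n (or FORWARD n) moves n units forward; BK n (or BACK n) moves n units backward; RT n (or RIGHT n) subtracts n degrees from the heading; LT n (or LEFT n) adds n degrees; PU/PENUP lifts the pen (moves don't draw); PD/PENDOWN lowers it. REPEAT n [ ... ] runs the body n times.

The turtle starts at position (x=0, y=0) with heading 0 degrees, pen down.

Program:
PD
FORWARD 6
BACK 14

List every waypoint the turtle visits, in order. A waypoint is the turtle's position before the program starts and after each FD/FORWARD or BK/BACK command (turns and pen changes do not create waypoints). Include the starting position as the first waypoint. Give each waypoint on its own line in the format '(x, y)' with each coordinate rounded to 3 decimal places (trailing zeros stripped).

Answer: (0, 0)
(6, 0)
(-8, 0)

Derivation:
Executing turtle program step by step:
Start: pos=(0,0), heading=0, pen down
PD: pen down
FD 6: (0,0) -> (6,0) [heading=0, draw]
BK 14: (6,0) -> (-8,0) [heading=0, draw]
Final: pos=(-8,0), heading=0, 2 segment(s) drawn
Waypoints (3 total):
(0, 0)
(6, 0)
(-8, 0)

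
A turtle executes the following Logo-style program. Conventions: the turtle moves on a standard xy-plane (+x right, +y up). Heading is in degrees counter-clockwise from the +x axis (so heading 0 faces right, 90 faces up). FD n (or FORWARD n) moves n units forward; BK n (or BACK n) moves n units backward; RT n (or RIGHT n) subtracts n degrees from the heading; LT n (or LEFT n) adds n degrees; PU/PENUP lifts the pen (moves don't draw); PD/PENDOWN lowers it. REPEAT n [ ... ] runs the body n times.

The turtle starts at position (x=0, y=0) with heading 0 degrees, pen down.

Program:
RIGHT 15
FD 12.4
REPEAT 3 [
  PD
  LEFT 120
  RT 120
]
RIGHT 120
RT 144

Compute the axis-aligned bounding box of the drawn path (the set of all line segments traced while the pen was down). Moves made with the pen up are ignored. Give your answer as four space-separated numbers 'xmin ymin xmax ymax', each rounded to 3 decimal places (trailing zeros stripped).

Executing turtle program step by step:
Start: pos=(0,0), heading=0, pen down
RT 15: heading 0 -> 345
FD 12.4: (0,0) -> (11.977,-3.209) [heading=345, draw]
REPEAT 3 [
  -- iteration 1/3 --
  PD: pen down
  LT 120: heading 345 -> 105
  RT 120: heading 105 -> 345
  -- iteration 2/3 --
  PD: pen down
  LT 120: heading 345 -> 105
  RT 120: heading 105 -> 345
  -- iteration 3/3 --
  PD: pen down
  LT 120: heading 345 -> 105
  RT 120: heading 105 -> 345
]
RT 120: heading 345 -> 225
RT 144: heading 225 -> 81
Final: pos=(11.977,-3.209), heading=81, 1 segment(s) drawn

Segment endpoints: x in {0, 11.977}, y in {-3.209, 0}
xmin=0, ymin=-3.209, xmax=11.977, ymax=0

Answer: 0 -3.209 11.977 0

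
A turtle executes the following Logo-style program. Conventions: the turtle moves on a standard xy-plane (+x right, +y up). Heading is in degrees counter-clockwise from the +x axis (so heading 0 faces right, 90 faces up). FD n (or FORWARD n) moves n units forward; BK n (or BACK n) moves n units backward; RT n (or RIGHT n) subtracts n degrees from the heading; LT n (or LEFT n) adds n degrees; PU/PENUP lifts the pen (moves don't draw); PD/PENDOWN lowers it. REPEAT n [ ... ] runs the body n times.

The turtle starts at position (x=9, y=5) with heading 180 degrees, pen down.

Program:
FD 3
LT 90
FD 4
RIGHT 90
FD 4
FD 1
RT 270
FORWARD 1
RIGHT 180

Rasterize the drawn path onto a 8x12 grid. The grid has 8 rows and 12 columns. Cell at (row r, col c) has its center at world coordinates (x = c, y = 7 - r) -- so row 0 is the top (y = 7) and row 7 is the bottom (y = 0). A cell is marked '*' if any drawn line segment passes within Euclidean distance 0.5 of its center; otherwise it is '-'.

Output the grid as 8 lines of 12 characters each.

Segment 0: (9,5) -> (6,5)
Segment 1: (6,5) -> (6,1)
Segment 2: (6,1) -> (2,1)
Segment 3: (2,1) -> (1,1)
Segment 4: (1,1) -> (1,0)

Answer: ------------
------------
------****--
------*-----
------*-----
------*-----
-******-----
-*----------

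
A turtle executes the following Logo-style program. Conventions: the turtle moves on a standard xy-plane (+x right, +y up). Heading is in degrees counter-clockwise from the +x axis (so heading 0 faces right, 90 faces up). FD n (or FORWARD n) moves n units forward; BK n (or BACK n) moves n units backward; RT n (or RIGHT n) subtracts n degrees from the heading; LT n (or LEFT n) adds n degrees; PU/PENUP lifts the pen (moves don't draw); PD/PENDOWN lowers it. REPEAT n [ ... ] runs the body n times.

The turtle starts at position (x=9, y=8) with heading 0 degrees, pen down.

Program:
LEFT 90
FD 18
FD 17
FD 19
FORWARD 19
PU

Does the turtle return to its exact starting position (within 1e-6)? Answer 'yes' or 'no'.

Answer: no

Derivation:
Executing turtle program step by step:
Start: pos=(9,8), heading=0, pen down
LT 90: heading 0 -> 90
FD 18: (9,8) -> (9,26) [heading=90, draw]
FD 17: (9,26) -> (9,43) [heading=90, draw]
FD 19: (9,43) -> (9,62) [heading=90, draw]
FD 19: (9,62) -> (9,81) [heading=90, draw]
PU: pen up
Final: pos=(9,81), heading=90, 4 segment(s) drawn

Start position: (9, 8)
Final position: (9, 81)
Distance = 73; >= 1e-6 -> NOT closed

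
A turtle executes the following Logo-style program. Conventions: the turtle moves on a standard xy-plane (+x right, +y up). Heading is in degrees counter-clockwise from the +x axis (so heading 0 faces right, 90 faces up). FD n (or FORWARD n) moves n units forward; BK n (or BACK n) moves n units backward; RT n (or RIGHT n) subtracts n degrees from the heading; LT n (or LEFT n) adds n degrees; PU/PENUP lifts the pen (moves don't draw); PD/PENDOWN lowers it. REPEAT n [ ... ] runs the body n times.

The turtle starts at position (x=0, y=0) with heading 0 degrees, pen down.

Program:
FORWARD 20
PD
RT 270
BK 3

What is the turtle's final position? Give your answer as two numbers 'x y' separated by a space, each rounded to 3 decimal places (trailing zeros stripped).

Answer: 20 -3

Derivation:
Executing turtle program step by step:
Start: pos=(0,0), heading=0, pen down
FD 20: (0,0) -> (20,0) [heading=0, draw]
PD: pen down
RT 270: heading 0 -> 90
BK 3: (20,0) -> (20,-3) [heading=90, draw]
Final: pos=(20,-3), heading=90, 2 segment(s) drawn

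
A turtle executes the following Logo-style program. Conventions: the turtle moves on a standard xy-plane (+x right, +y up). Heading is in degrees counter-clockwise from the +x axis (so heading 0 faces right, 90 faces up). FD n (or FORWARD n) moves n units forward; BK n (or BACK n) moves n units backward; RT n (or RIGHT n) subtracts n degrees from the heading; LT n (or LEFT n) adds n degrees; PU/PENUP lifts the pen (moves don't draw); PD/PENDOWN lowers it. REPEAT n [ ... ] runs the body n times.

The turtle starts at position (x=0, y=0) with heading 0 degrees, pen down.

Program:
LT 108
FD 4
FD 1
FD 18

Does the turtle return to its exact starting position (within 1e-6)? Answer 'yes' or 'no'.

Executing turtle program step by step:
Start: pos=(0,0), heading=0, pen down
LT 108: heading 0 -> 108
FD 4: (0,0) -> (-1.236,3.804) [heading=108, draw]
FD 1: (-1.236,3.804) -> (-1.545,4.755) [heading=108, draw]
FD 18: (-1.545,4.755) -> (-7.107,21.874) [heading=108, draw]
Final: pos=(-7.107,21.874), heading=108, 3 segment(s) drawn

Start position: (0, 0)
Final position: (-7.107, 21.874)
Distance = 23; >= 1e-6 -> NOT closed

Answer: no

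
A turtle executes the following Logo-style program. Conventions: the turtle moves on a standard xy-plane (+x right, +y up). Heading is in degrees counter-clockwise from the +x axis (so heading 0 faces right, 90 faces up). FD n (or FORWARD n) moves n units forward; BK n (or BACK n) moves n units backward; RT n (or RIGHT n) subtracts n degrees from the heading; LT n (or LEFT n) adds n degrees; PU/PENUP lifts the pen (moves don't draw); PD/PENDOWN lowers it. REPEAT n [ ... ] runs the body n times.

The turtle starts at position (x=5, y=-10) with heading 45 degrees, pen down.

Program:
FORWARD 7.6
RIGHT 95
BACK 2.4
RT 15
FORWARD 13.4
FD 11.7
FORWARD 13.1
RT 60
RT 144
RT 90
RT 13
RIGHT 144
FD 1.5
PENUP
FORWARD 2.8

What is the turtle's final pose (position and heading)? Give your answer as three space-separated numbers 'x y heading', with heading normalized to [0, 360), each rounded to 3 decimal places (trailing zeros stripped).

Answer: 21.047 -39.157 204

Derivation:
Executing turtle program step by step:
Start: pos=(5,-10), heading=45, pen down
FD 7.6: (5,-10) -> (10.374,-4.626) [heading=45, draw]
RT 95: heading 45 -> 310
BK 2.4: (10.374,-4.626) -> (8.831,-2.787) [heading=310, draw]
RT 15: heading 310 -> 295
FD 13.4: (8.831,-2.787) -> (14.494,-14.932) [heading=295, draw]
FD 11.7: (14.494,-14.932) -> (19.439,-25.536) [heading=295, draw]
FD 13.1: (19.439,-25.536) -> (24.975,-37.408) [heading=295, draw]
RT 60: heading 295 -> 235
RT 144: heading 235 -> 91
RT 90: heading 91 -> 1
RT 13: heading 1 -> 348
RT 144: heading 348 -> 204
FD 1.5: (24.975,-37.408) -> (23.605,-38.019) [heading=204, draw]
PU: pen up
FD 2.8: (23.605,-38.019) -> (21.047,-39.157) [heading=204, move]
Final: pos=(21.047,-39.157), heading=204, 6 segment(s) drawn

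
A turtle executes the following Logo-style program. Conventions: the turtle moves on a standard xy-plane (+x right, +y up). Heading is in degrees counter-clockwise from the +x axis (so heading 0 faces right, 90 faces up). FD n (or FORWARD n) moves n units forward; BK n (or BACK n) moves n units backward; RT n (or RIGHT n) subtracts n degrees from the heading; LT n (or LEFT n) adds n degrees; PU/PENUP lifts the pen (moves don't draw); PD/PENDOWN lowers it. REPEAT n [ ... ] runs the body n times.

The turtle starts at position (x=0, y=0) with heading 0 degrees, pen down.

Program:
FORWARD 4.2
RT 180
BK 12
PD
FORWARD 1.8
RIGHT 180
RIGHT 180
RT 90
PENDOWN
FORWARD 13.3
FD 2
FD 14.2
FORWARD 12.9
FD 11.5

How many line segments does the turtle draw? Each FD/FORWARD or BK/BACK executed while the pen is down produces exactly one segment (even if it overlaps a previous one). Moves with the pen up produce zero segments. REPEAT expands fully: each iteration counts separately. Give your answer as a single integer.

Answer: 8

Derivation:
Executing turtle program step by step:
Start: pos=(0,0), heading=0, pen down
FD 4.2: (0,0) -> (4.2,0) [heading=0, draw]
RT 180: heading 0 -> 180
BK 12: (4.2,0) -> (16.2,0) [heading=180, draw]
PD: pen down
FD 1.8: (16.2,0) -> (14.4,0) [heading=180, draw]
RT 180: heading 180 -> 0
RT 180: heading 0 -> 180
RT 90: heading 180 -> 90
PD: pen down
FD 13.3: (14.4,0) -> (14.4,13.3) [heading=90, draw]
FD 2: (14.4,13.3) -> (14.4,15.3) [heading=90, draw]
FD 14.2: (14.4,15.3) -> (14.4,29.5) [heading=90, draw]
FD 12.9: (14.4,29.5) -> (14.4,42.4) [heading=90, draw]
FD 11.5: (14.4,42.4) -> (14.4,53.9) [heading=90, draw]
Final: pos=(14.4,53.9), heading=90, 8 segment(s) drawn
Segments drawn: 8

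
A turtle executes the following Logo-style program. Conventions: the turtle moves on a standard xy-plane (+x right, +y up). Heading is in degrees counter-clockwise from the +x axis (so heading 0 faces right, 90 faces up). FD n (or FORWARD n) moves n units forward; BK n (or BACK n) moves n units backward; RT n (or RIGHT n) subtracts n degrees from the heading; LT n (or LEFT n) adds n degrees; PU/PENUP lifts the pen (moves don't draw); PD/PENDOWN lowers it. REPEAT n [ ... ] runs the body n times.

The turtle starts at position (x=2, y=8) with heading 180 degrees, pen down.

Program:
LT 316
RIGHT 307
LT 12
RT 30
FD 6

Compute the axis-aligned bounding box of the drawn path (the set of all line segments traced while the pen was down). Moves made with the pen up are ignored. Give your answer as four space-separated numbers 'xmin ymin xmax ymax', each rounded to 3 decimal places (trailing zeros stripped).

Answer: -3.926 8 2 8.939

Derivation:
Executing turtle program step by step:
Start: pos=(2,8), heading=180, pen down
LT 316: heading 180 -> 136
RT 307: heading 136 -> 189
LT 12: heading 189 -> 201
RT 30: heading 201 -> 171
FD 6: (2,8) -> (-3.926,8.939) [heading=171, draw]
Final: pos=(-3.926,8.939), heading=171, 1 segment(s) drawn

Segment endpoints: x in {-3.926, 2}, y in {8, 8.939}
xmin=-3.926, ymin=8, xmax=2, ymax=8.939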